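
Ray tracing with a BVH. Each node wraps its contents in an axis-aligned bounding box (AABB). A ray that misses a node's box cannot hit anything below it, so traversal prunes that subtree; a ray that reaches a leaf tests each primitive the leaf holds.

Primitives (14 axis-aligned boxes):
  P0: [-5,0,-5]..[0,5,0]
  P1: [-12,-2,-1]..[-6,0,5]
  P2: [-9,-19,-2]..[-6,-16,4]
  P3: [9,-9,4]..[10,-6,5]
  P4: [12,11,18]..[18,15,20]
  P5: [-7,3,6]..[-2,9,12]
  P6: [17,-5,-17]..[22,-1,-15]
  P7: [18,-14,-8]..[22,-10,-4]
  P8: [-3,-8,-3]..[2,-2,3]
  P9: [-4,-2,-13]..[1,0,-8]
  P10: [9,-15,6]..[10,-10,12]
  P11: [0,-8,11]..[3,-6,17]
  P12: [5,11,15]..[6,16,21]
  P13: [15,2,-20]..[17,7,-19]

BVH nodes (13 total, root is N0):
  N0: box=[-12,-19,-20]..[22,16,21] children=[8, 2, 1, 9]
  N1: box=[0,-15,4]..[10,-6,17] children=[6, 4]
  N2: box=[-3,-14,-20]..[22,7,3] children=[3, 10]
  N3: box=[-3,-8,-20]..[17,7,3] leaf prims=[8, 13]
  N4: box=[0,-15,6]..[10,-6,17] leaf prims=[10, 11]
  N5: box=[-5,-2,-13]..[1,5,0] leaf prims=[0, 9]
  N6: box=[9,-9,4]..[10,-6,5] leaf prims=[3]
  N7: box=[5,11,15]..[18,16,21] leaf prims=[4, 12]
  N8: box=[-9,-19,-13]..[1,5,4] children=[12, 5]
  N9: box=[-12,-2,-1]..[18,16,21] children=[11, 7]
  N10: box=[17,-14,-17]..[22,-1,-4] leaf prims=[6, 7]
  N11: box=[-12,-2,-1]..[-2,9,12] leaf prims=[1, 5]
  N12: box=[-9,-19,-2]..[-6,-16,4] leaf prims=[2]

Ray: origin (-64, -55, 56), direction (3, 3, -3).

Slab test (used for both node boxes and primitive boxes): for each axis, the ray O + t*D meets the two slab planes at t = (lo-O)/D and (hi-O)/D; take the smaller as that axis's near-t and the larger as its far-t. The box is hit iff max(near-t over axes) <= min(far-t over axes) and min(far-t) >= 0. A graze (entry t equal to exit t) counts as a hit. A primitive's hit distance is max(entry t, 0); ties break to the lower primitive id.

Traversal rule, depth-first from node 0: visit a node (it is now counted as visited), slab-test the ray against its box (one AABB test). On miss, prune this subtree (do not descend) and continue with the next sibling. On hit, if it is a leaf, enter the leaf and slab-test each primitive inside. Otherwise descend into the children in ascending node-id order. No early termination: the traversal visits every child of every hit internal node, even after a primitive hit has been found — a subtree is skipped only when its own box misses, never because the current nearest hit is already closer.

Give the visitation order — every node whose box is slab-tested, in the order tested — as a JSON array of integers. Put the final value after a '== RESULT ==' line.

Walk:
N0 x:[52/3,86/3] y:[12,71/3] z:[35/3,76/3] -> hit [52/3,71/3], descend [1, 2, 8, 9]
  N1 x:[64/3,74/3] y:[40/3,49/3] z:[13,52/3] -> miss, prune
  N2 x:[61/3,86/3] y:[41/3,62/3] z:[53/3,76/3] -> hit [61/3,62/3], descend [3, 10]
    N3 x:[61/3,27] y:[47/3,62/3] z:[53/3,76/3] -> hit [61/3,62/3] leaf, test {P8(miss), P13(miss)}
    N10 x:[27,86/3] y:[41/3,18] z:[20,73/3] -> miss, prune
  N8 x:[55/3,65/3] y:[12,20] z:[52/3,23] -> hit [55/3,20], descend [5, 12]
    N5 x:[59/3,65/3] y:[53/3,20] z:[56/3,23] -> hit [59/3,20] leaf, test {P0@t=59/3, P9(miss)}
    N12 x:[55/3,58/3] y:[12,13] z:[52/3,58/3] -> miss, prune
  N9 x:[52/3,82/3] y:[53/3,71/3] z:[35/3,19] -> hit [53/3,19], descend [7, 11]
    N7 x:[23,82/3] y:[22,71/3] z:[35/3,41/3] -> miss, prune
    N11 x:[52/3,62/3] y:[53/3,64/3] z:[44/3,19] -> hit [53/3,19] leaf, test {P1@t=53/3, P5(miss)}

Visited [0, 1, 2, 3, 10, 8, 5, 12, 9, 7, 11]. Tests: 11 box, 3 leaf. Nearest: P1.

== RESULT ==
[0, 1, 2, 3, 10, 8, 5, 12, 9, 7, 11]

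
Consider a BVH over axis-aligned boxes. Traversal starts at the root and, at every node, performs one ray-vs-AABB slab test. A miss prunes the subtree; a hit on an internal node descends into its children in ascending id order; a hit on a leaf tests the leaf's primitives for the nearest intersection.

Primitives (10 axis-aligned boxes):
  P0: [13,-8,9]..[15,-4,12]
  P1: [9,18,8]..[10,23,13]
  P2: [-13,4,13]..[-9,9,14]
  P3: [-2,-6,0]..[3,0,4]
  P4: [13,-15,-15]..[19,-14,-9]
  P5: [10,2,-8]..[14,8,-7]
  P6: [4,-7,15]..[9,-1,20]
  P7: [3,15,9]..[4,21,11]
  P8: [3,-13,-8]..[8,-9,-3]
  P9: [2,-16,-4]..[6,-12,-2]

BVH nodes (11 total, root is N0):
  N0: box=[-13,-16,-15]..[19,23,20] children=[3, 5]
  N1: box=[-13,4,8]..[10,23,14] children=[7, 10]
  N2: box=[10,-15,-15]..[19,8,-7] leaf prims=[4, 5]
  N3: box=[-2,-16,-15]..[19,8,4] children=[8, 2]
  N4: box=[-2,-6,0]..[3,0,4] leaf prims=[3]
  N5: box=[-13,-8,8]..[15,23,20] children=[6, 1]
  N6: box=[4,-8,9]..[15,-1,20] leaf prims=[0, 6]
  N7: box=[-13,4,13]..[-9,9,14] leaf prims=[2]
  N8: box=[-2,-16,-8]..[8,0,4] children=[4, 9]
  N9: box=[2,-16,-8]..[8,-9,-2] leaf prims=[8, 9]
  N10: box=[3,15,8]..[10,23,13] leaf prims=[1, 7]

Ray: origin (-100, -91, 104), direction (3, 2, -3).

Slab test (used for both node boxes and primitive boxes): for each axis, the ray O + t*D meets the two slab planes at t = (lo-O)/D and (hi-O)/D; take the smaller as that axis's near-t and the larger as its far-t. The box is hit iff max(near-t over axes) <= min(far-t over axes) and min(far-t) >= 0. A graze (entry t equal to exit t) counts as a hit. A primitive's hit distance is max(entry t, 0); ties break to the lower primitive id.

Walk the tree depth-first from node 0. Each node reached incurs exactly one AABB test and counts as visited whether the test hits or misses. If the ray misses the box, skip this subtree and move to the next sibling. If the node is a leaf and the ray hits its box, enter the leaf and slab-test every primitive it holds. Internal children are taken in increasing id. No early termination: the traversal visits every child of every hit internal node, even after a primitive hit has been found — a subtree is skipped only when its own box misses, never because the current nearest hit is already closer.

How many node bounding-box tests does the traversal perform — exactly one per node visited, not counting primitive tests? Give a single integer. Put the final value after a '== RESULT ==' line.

Traverse from the root:
N0 x:[29,119/3] y:[75/2,57] z:[28,119/3] -> hit [75/2,119/3], descend [3, 5]
  N3 x:[98/3,119/3] y:[75/2,99/2] z:[100/3,119/3] -> hit [75/2,119/3], descend [2, 8]
    N2 x:[110/3,119/3] y:[38,99/2] z:[37,119/3] -> hit [38,119/3] leaf, test {P4@t=38, P5(miss)}
    N8 x:[98/3,36] y:[75/2,91/2] z:[100/3,112/3] -> miss, prune
  N5 x:[29,115/3] y:[83/2,57] z:[28,32] -> miss, prune

5 AABB tests over nodes [0, 3, 2, 8, 5]; 1 leaf entered; closest P4.

== RESULT ==
5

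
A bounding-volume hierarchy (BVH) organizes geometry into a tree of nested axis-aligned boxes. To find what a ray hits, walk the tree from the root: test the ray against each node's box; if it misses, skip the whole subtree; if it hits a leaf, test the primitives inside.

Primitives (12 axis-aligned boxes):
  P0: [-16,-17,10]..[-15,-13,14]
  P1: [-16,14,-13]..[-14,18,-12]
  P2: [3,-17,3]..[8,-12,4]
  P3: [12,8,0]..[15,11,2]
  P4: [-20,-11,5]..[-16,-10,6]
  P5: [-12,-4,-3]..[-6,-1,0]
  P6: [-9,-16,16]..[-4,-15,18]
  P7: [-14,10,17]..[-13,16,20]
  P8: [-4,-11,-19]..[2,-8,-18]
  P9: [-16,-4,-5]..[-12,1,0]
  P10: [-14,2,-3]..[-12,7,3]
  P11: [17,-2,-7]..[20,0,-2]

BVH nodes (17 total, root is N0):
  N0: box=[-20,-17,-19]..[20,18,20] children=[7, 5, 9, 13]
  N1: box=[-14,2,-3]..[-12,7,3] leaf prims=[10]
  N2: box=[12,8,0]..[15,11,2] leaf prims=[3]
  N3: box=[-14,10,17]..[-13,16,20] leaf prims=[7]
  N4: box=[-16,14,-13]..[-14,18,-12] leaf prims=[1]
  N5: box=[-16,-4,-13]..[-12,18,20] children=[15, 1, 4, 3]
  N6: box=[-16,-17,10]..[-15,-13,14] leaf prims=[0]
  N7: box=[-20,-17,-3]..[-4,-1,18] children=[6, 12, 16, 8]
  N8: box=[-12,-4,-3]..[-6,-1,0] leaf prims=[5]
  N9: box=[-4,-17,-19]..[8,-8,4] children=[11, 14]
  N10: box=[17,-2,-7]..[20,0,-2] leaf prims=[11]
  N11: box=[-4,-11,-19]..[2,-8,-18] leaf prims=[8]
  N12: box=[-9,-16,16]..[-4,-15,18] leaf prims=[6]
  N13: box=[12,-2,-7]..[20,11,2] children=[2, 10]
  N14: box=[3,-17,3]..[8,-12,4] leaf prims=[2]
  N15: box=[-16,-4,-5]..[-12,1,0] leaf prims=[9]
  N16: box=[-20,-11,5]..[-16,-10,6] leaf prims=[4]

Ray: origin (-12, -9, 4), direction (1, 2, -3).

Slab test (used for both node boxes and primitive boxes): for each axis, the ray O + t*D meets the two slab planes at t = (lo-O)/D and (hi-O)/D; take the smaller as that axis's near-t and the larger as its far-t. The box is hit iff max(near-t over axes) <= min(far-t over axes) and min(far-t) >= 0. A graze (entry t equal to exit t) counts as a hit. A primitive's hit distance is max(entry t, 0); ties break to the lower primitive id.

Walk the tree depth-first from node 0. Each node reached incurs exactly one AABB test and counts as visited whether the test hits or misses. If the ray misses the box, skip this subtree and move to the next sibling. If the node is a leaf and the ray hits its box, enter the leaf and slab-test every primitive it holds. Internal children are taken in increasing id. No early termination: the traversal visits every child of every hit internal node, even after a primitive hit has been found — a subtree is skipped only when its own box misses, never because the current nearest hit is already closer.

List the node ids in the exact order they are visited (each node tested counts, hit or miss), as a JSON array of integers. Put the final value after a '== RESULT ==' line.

Trace the traversal:
N0 x:[-8,32] y:[-4,27/2] z:[-16/3,23/3] -> hit [-4,23/3], descend [5, 7, 9, 13]
  N5 x:[-4,0] y:[5/2,27/2] z:[-16/3,17/3] -> miss, prune
  N7 x:[-8,8] y:[-4,4] z:[-14/3,7/3] -> hit [-4,7/3], descend [6, 8, 12, 16]
    N6 x:[-4,-3] y:[-4,-2] z:[-10/3,-2] -> miss, prune
    N8 x:[0,6] y:[5/2,4] z:[4/3,7/3] -> miss, prune
    N12 x:[3,8] y:[-7/2,-3] z:[-14/3,-4] -> miss, prune
    N16 x:[-8,-4] y:[-1,-1/2] z:[-2/3,-1/3] -> miss, prune
  N9 x:[8,20] y:[-4,1/2] z:[0,23/3] -> miss, prune
  N13 x:[24,32] y:[7/2,10] z:[2/3,11/3] -> miss, prune

9 AABB tests over nodes [0, 5, 7, 6, 8, 12, 16, 9, 13]; 0 leaves entered; closest miss.

== RESULT ==
[0, 5, 7, 6, 8, 12, 16, 9, 13]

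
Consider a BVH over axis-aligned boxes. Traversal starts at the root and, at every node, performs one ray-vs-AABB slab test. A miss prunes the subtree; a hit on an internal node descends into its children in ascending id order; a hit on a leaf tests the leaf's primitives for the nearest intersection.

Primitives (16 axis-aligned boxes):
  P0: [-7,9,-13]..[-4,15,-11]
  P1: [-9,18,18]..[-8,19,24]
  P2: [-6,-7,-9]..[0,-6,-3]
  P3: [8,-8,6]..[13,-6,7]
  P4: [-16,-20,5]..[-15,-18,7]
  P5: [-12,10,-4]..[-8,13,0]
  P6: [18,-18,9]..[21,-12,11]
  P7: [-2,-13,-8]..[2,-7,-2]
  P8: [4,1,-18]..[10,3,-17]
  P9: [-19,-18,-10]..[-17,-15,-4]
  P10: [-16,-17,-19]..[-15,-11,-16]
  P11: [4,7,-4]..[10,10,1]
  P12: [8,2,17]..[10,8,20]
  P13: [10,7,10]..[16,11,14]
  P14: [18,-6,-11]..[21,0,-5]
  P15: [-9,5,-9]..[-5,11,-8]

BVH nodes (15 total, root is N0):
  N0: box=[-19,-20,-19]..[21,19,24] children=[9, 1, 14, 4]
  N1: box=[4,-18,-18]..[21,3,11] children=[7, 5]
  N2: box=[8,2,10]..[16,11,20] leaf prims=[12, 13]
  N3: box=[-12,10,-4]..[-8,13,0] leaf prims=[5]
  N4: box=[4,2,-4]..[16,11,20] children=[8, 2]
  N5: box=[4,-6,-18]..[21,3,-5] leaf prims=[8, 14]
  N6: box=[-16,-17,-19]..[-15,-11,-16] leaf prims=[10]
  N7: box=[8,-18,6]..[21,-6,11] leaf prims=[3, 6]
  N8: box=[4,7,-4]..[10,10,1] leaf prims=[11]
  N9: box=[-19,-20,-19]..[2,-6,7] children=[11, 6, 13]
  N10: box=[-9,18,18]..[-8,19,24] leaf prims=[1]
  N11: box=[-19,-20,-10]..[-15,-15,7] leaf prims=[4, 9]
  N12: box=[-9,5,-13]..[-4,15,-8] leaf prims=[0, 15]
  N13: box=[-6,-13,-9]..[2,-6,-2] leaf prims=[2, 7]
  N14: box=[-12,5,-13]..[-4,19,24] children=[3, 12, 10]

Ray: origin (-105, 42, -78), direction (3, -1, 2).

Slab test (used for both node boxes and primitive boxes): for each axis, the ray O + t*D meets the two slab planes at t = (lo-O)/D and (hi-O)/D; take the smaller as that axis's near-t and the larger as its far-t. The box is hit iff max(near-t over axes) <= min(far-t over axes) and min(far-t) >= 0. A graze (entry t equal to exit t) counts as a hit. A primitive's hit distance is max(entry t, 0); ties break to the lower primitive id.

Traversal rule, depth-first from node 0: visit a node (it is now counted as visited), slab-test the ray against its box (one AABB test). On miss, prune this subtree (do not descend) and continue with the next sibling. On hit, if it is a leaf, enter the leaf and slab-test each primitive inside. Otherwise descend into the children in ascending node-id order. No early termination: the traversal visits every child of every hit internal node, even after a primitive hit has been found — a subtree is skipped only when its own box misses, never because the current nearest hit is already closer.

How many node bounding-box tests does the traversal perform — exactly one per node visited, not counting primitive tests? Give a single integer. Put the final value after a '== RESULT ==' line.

Walk:
N0 x:[86/3,42] y:[23,62] z:[59/2,51] -> hit [59/2,42], descend [1, 4, 9, 14]
  N1 x:[109/3,42] y:[39,60] z:[30,89/2] -> hit [39,42], descend [5, 7]
    N5 x:[109/3,42] y:[39,48] z:[30,73/2] -> miss, prune
    N7 x:[113/3,42] y:[48,60] z:[42,89/2] -> miss, prune
  N4 x:[109/3,121/3] y:[31,40] z:[37,49] -> hit [37,40], descend [2, 8]
    N2 x:[113/3,121/3] y:[31,40] z:[44,49] -> miss, prune
    N8 x:[109/3,115/3] y:[32,35] z:[37,79/2] -> miss, prune
  N9 x:[86/3,107/3] y:[48,62] z:[59/2,85/2] -> miss, prune
  N14 x:[31,101/3] y:[23,37] z:[65/2,51] -> hit [65/2,101/3], descend [3, 10, 12]
    N3 x:[31,97/3] y:[29,32] z:[37,39] -> miss, prune
    N10 x:[32,97/3] y:[23,24] z:[48,51] -> miss, prune
    N12 x:[32,101/3] y:[27,37] z:[65/2,35] -> hit [65/2,101/3] leaf, test {P0@t=98/3, P15(miss)}

order=[0, 1, 5, 7, 4, 2, 8, 9, 14, 3, 10, 12]  |boxes|=12  |leaves|=1  hit=P0

== RESULT ==
12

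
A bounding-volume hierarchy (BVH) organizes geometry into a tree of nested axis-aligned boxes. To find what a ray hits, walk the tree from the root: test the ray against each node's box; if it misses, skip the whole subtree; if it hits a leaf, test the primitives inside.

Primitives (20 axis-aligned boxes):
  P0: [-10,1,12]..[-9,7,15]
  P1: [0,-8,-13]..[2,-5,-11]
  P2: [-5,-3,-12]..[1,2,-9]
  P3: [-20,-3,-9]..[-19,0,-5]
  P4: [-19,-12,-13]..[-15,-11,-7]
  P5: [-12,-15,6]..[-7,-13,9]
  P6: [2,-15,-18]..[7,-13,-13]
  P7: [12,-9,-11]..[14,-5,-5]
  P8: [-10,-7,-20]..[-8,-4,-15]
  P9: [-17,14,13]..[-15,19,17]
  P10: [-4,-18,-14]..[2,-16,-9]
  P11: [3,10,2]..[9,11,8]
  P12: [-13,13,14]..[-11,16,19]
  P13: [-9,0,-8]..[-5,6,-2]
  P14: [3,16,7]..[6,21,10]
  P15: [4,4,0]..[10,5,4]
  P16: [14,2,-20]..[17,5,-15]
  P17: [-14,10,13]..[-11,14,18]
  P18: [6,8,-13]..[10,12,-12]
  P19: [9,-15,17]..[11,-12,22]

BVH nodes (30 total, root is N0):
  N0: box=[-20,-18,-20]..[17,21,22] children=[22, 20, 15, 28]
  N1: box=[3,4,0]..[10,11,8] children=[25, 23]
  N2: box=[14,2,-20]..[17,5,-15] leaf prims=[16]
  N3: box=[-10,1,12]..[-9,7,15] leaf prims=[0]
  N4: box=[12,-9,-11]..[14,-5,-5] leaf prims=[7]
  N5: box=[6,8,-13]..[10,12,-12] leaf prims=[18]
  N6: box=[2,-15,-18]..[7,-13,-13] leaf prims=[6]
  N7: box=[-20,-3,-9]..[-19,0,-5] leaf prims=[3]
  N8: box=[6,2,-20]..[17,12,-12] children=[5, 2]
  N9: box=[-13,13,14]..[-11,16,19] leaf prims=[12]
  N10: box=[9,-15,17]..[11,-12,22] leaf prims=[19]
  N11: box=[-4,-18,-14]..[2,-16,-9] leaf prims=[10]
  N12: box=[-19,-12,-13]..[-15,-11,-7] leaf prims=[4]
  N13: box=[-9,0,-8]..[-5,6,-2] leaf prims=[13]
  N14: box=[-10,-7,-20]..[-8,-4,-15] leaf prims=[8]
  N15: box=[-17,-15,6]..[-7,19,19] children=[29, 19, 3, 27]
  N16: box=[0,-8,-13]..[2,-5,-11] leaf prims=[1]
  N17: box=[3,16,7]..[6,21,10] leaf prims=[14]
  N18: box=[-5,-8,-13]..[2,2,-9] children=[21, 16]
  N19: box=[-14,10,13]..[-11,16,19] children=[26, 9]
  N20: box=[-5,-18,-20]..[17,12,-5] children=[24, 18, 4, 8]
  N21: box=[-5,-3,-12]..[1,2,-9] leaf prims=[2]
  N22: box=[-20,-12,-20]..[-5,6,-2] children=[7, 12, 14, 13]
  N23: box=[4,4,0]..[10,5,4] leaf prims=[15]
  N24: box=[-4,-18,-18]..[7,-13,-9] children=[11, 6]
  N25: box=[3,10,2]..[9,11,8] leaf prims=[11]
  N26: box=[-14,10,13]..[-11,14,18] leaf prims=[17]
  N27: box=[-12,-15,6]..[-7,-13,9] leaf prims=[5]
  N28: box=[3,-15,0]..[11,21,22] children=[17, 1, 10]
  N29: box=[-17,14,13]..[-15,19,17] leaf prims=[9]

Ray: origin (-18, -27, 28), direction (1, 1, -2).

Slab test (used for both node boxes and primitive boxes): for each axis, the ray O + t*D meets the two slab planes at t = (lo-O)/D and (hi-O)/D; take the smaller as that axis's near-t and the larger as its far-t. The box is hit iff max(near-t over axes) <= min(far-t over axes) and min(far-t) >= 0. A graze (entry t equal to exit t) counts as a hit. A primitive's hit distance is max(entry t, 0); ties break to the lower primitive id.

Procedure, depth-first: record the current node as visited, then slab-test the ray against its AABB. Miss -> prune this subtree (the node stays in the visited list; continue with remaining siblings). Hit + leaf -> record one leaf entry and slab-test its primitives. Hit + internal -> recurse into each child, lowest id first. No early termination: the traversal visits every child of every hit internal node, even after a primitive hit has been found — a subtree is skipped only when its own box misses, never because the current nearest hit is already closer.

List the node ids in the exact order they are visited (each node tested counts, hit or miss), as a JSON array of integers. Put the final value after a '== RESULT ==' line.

Walk:
N0 x:[-2,35] y:[9,48] z:[3,24] -> hit [9,24], descend [15, 20, 22, 28]
  N15 x:[1,11] y:[12,46] z:[9/2,11] -> miss, prune
  N20 x:[13,35] y:[9,39] z:[33/2,24] -> hit [33/2,24], descend [4, 8, 18, 24]
    N4 x:[30,32] y:[18,22] z:[33/2,39/2] -> miss, prune
    N8 x:[24,35] y:[29,39] z:[20,24] -> miss, prune
    N18 x:[13,20] y:[19,29] z:[37/2,41/2] -> hit [19,20], descend [16, 21]
      N16 x:[18,20] y:[19,22] z:[39/2,41/2] -> hit [39/2,20] leaf, test {P1@t=39/2}
      N21 x:[13,19] y:[24,29] z:[37/2,20] -> miss, prune
    N24 x:[14,25] y:[9,14] z:[37/2,23] -> miss, prune
  N22 x:[-2,13] y:[15,33] z:[15,24] -> miss, prune
  N28 x:[21,29] y:[12,48] z:[3,14] -> miss, prune

Visited [0, 15, 20, 4, 8, 18, 16, 21, 24, 22, 28]. Tests: 11 box, 1 leaf. Nearest: P1.

== RESULT ==
[0, 15, 20, 4, 8, 18, 16, 21, 24, 22, 28]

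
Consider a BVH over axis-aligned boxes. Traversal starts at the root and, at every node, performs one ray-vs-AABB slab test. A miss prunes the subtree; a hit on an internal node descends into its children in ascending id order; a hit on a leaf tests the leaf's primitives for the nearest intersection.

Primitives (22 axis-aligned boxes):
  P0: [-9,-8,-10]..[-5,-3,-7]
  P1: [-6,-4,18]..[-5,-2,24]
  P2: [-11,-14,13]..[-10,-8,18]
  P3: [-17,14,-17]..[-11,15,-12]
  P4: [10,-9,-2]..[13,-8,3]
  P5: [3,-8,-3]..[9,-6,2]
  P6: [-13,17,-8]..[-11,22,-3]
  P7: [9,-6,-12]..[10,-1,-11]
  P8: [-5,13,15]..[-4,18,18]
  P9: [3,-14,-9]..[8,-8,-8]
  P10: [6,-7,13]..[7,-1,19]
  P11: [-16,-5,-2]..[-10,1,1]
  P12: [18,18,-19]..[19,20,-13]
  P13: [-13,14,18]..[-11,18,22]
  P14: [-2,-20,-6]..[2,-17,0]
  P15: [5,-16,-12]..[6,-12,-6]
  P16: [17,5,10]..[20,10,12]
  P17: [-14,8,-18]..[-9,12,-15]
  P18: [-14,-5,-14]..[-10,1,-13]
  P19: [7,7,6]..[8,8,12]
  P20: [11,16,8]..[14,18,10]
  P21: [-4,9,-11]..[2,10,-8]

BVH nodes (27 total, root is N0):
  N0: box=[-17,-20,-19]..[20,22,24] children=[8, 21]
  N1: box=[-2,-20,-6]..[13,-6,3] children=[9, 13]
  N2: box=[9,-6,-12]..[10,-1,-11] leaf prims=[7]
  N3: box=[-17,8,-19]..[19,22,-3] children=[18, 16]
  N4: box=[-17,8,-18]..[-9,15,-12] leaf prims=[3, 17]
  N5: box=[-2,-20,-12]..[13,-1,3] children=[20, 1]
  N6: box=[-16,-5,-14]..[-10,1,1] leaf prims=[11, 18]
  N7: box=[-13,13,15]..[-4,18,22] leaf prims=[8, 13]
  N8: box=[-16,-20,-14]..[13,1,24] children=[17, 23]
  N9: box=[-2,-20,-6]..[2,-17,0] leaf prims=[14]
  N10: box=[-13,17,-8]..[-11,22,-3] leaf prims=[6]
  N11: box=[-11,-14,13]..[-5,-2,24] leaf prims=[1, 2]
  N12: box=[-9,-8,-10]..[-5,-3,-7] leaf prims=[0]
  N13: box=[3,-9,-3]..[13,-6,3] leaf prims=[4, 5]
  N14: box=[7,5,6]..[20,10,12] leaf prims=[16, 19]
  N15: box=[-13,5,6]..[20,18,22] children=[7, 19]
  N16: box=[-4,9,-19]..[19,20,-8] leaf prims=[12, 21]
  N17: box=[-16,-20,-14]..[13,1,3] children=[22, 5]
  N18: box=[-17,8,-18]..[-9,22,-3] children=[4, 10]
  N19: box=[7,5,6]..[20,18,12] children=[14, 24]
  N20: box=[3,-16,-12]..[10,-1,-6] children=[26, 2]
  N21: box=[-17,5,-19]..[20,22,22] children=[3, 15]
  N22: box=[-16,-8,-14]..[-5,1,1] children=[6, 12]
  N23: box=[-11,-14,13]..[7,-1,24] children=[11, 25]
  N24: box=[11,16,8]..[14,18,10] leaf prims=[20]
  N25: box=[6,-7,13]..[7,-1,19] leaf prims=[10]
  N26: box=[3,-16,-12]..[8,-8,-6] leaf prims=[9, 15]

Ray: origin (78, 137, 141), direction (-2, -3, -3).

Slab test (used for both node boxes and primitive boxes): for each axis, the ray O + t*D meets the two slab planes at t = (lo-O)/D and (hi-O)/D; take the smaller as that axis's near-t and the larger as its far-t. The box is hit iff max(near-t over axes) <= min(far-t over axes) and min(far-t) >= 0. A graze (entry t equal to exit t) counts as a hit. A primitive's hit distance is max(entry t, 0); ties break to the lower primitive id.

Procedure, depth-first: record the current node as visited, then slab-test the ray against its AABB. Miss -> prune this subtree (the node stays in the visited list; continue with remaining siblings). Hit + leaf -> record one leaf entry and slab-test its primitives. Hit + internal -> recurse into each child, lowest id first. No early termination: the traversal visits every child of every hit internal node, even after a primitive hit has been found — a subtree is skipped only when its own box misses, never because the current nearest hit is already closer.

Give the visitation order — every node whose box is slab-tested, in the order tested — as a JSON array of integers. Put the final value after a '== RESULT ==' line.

Walk:
N0 x:[29,95/2] y:[115/3,157/3] z:[39,160/3] -> hit [39,95/2], descend [8, 21]
  N8 x:[65/2,47] y:[136/3,157/3] z:[39,155/3] -> hit [136/3,47], descend [17, 23]
    N17 x:[65/2,47] y:[136/3,157/3] z:[46,155/3] -> hit [46,47], descend [5, 22]
      N5 x:[65/2,40] y:[46,157/3] z:[46,51] -> miss, prune
      N22 x:[83/2,47] y:[136/3,145/3] z:[140/3,155/3] -> hit [140/3,47], descend [6, 12]
        N6 x:[44,47] y:[136/3,142/3] z:[140/3,155/3] -> hit [140/3,47] leaf, test {P11@t=140/3, P18(miss)}
        N12 x:[83/2,87/2] y:[140/3,145/3] z:[148/3,151/3] -> miss, prune
    N23 x:[71/2,89/2] y:[46,151/3] z:[39,128/3] -> miss, prune
  N21 x:[29,95/2] y:[115/3,44] z:[119/3,160/3] -> hit [119/3,44], descend [3, 15]
    N3 x:[59/2,95/2] y:[115/3,43] z:[48,160/3] -> miss, prune
    N15 x:[29,91/2] y:[119/3,44] z:[119/3,45] -> hit [119/3,44], descend [7, 19]
      N7 x:[41,91/2] y:[119/3,124/3] z:[119/3,42] -> hit [41,124/3] leaf, test {P8@t=41, P13(miss)}
      N19 x:[29,71/2] y:[119/3,44] z:[43,45] -> miss, prune

Visited [0, 8, 17, 5, 22, 6, 12, 23, 21, 3, 15, 7, 19]. Tests: 13 box, 2 leaf. Nearest: P8.

== RESULT ==
[0, 8, 17, 5, 22, 6, 12, 23, 21, 3, 15, 7, 19]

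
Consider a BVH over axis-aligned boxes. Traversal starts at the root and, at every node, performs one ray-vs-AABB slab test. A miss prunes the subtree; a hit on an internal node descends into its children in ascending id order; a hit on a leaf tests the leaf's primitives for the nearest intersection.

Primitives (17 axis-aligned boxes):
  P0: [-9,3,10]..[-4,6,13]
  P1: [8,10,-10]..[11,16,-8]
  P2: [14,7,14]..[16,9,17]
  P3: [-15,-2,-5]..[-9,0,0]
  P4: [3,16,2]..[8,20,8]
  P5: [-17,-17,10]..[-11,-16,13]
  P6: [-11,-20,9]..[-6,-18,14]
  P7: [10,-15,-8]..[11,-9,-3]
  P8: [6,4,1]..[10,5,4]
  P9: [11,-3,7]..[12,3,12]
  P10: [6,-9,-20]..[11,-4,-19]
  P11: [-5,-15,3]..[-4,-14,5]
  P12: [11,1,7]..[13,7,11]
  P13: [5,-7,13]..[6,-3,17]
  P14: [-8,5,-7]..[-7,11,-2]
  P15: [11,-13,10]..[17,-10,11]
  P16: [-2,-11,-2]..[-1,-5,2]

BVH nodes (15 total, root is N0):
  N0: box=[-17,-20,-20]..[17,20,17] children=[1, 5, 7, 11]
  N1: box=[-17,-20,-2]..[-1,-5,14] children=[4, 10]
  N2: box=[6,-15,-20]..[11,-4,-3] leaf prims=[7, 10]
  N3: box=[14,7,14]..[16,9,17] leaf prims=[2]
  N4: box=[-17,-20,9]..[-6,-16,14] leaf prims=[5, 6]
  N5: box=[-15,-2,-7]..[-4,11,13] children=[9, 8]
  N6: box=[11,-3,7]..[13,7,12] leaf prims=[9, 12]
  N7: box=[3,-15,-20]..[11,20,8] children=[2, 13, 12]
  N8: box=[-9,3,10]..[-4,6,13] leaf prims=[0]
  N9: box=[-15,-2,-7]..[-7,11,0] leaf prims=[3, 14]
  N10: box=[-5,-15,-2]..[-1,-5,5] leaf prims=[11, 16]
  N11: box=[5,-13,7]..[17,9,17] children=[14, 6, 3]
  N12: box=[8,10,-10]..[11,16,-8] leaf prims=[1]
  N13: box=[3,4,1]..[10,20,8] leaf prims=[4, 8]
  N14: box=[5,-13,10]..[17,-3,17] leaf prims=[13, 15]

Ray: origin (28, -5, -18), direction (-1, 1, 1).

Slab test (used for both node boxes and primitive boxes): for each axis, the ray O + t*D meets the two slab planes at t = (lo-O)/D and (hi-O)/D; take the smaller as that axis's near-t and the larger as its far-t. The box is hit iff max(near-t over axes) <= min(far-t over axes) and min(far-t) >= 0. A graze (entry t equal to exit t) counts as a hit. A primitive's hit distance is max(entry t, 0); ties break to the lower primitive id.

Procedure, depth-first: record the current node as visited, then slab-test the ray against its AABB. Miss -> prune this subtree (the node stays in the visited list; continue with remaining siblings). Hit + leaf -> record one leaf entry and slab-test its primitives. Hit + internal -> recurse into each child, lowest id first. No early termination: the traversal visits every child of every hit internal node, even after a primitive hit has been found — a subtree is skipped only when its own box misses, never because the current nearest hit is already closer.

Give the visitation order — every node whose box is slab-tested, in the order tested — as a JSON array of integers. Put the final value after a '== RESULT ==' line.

Trace the traversal:
N0 x:[11,45] y:[-15,25] z:[-2,35] -> hit [11,25], descend [1, 5, 7, 11]
  N1 x:[29,45] y:[-15,0] z:[16,32] -> miss, prune
  N5 x:[32,43] y:[3,16] z:[11,31] -> miss, prune
  N7 x:[17,25] y:[-10,25] z:[-2,26] -> hit [17,25], descend [2, 12, 13]
    N2 x:[17,22] y:[-10,1] z:[-2,15] -> miss, prune
    N12 x:[17,20] y:[15,21] z:[8,10] -> miss, prune
    N13 x:[18,25] y:[9,25] z:[19,26] -> hit [19,25] leaf, test {P4@t=21, P8(miss)}
  N11 x:[11,23] y:[-8,14] z:[25,35] -> miss, prune

Visited [0, 1, 5, 7, 2, 12, 13, 11]. Tests: 8 box, 1 leaf. Nearest: P4.

== RESULT ==
[0, 1, 5, 7, 2, 12, 13, 11]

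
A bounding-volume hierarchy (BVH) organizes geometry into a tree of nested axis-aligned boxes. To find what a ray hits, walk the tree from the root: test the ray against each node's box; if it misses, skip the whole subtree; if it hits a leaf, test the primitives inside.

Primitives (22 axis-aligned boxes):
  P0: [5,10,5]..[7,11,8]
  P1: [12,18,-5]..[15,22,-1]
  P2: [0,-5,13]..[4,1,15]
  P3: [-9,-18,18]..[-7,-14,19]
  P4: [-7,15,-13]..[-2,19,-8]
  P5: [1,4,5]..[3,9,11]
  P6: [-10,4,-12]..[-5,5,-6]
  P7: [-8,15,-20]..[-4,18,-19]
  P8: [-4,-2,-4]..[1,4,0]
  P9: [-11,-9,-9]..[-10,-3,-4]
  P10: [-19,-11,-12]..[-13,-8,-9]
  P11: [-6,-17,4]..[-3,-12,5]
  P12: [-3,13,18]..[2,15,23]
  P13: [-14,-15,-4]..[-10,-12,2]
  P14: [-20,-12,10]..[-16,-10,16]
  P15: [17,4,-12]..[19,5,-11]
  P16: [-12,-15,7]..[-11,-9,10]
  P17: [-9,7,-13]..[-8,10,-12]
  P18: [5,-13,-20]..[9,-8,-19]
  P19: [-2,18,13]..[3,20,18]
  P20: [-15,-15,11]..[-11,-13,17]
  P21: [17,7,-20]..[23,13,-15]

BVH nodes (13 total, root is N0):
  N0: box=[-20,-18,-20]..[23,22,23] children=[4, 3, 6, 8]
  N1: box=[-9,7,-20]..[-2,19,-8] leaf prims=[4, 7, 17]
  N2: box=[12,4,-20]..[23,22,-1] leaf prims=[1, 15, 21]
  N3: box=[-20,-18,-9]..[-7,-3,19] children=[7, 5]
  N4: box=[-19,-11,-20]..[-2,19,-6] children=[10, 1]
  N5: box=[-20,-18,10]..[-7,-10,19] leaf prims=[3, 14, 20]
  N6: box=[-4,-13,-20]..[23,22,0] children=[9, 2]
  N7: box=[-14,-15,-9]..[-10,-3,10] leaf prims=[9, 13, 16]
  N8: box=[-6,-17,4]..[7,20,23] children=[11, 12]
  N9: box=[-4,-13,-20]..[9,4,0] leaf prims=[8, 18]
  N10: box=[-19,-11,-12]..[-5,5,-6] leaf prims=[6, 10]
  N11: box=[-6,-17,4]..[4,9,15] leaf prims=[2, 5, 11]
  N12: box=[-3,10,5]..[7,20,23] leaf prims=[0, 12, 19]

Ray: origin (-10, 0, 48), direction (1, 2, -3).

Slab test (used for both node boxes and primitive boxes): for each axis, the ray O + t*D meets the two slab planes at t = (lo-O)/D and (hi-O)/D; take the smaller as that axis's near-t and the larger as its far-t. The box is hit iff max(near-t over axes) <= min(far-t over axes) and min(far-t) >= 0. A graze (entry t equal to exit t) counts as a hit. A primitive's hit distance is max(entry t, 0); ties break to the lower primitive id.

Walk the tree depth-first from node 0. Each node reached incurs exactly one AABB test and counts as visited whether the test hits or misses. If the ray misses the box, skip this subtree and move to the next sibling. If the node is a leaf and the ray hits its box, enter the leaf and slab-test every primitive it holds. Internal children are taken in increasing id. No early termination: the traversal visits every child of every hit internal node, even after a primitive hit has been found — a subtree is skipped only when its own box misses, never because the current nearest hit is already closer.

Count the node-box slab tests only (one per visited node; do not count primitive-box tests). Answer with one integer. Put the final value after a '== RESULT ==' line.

Trace the traversal:
N0 x:[-10,33] y:[-9,11] z:[25/3,68/3] -> hit [25/3,11], descend [3, 4, 6, 8]
  N3 x:[-10,3] y:[-9,-3/2] z:[29/3,19] -> miss, prune
  N4 x:[-9,8] y:[-11/2,19/2] z:[18,68/3] -> miss, prune
  N6 x:[6,33] y:[-13/2,11] z:[16,68/3] -> miss, prune
  N8 x:[4,17] y:[-17/2,10] z:[25/3,44/3] -> hit [25/3,10], descend [11, 12]
    N11 x:[4,14] y:[-17/2,9/2] z:[11,44/3] -> miss, prune
    N12 x:[7,17] y:[5,10] z:[25/3,43/3] -> hit [25/3,10] leaf, test {P0(miss), P12(miss), P19@t=10}

order=[0, 3, 4, 6, 8, 11, 12]  |boxes|=7  |leaves|=1  hit=P19

== RESULT ==
7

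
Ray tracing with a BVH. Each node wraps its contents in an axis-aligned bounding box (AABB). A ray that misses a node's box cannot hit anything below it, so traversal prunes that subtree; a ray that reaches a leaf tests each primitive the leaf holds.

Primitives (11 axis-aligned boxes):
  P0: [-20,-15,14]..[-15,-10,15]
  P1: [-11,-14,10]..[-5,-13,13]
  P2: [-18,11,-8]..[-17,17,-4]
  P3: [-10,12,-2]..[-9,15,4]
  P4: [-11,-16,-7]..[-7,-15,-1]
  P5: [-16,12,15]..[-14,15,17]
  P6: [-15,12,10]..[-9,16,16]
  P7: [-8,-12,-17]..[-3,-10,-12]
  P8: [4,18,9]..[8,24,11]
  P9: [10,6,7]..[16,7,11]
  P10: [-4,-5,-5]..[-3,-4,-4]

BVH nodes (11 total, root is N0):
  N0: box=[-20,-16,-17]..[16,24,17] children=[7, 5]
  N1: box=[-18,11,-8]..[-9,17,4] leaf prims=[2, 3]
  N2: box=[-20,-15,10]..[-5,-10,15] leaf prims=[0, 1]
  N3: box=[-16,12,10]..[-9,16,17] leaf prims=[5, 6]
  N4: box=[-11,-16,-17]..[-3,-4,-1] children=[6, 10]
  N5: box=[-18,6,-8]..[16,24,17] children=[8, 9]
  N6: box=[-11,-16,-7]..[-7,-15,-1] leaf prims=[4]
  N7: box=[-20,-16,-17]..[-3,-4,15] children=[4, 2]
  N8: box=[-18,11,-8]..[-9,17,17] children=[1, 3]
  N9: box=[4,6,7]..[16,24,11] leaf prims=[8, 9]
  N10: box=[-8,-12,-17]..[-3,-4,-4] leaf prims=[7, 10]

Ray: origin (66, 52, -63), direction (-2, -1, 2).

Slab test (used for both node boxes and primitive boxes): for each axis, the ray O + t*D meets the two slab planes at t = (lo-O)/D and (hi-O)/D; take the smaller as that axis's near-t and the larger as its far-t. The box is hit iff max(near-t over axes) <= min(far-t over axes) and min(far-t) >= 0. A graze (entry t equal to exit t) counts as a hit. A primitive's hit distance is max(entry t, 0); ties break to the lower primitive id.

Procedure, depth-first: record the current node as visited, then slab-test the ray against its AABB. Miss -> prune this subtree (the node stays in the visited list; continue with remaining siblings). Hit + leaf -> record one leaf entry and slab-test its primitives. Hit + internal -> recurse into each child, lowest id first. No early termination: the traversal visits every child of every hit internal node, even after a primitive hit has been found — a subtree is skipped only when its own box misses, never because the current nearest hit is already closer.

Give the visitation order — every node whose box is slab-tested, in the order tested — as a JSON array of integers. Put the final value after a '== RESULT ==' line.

Traverse from the root:
N0 x:[25,43] y:[28,68] z:[23,40] -> hit [28,40], descend [5, 7]
  N5 x:[25,42] y:[28,46] z:[55/2,40] -> hit [28,40], descend [8, 9]
    N8 x:[75/2,42] y:[35,41] z:[55/2,40] -> hit [75/2,40], descend [1, 3]
      N1 x:[75/2,42] y:[35,41] z:[55/2,67/2] -> miss, prune
      N3 x:[75/2,41] y:[36,40] z:[73/2,40] -> hit [75/2,40] leaf, test {P5@t=40, P6@t=75/2}
    N9 x:[25,31] y:[28,46] z:[35,37] -> miss, prune
  N7 x:[69/2,43] y:[56,68] z:[23,39] -> miss, prune

7 AABB tests over nodes [0, 5, 8, 1, 3, 9, 7]; 1 leaf entered; closest P6.

== RESULT ==
[0, 5, 8, 1, 3, 9, 7]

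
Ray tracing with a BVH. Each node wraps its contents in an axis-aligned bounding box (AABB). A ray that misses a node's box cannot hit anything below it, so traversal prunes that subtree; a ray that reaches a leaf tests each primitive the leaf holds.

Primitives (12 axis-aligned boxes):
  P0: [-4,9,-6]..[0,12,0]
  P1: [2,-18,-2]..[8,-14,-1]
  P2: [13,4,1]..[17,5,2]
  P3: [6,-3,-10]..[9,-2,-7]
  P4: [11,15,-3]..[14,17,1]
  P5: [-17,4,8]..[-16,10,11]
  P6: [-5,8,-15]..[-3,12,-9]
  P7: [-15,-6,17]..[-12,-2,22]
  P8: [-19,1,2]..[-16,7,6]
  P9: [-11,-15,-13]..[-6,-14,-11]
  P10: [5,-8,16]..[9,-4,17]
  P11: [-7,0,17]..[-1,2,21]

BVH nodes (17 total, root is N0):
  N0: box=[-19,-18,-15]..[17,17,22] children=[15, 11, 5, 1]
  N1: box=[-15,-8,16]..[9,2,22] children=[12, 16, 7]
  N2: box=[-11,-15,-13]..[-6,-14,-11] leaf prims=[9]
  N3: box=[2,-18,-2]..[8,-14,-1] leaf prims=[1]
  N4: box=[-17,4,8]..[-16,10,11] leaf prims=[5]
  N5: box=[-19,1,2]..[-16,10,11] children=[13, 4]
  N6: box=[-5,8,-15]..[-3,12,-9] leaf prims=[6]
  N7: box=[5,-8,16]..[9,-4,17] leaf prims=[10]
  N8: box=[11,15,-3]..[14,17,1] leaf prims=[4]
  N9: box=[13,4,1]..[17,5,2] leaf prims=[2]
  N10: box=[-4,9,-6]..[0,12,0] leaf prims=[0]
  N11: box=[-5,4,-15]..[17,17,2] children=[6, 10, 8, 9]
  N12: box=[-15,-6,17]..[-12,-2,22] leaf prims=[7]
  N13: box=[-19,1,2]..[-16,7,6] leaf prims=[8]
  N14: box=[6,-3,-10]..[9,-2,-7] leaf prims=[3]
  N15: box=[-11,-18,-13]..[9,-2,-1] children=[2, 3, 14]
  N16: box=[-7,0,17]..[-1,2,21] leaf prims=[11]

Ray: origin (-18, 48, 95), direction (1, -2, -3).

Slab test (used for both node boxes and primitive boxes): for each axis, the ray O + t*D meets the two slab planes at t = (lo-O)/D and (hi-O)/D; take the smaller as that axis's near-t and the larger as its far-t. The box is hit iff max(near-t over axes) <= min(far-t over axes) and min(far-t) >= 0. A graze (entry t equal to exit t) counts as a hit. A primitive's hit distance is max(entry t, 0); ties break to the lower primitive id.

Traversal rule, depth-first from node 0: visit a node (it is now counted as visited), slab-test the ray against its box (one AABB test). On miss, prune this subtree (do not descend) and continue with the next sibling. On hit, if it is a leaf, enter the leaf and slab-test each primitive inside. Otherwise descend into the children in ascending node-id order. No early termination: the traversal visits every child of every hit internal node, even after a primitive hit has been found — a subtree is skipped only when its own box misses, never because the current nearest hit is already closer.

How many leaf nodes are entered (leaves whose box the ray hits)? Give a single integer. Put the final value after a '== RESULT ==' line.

Traverse from the root:
N0 x:[-1,35] y:[31/2,33] z:[73/3,110/3] -> hit [73/3,33], descend [1, 5, 11, 15]
  N1 x:[3,27] y:[23,28] z:[73/3,79/3] -> hit [73/3,79/3], descend [7, 12, 16]
    N7 x:[23,27] y:[26,28] z:[26,79/3] -> hit [26,79/3] leaf, test {P10@t=26}
    N12 x:[3,6] y:[25,27] z:[73/3,26] -> miss, prune
    N16 x:[11,17] y:[23,24] z:[74/3,26] -> miss, prune
  N5 x:[-1,2] y:[19,47/2] z:[28,31] -> miss, prune
  N11 x:[13,35] y:[31/2,22] z:[31,110/3] -> miss, prune
  N15 x:[7,27] y:[25,33] z:[32,36] -> miss, prune

Summary -> nodes [0, 1, 7, 12, 16, 5, 11, 15]; box-tests=8; leaf-entries=1; first=P10

== RESULT ==
1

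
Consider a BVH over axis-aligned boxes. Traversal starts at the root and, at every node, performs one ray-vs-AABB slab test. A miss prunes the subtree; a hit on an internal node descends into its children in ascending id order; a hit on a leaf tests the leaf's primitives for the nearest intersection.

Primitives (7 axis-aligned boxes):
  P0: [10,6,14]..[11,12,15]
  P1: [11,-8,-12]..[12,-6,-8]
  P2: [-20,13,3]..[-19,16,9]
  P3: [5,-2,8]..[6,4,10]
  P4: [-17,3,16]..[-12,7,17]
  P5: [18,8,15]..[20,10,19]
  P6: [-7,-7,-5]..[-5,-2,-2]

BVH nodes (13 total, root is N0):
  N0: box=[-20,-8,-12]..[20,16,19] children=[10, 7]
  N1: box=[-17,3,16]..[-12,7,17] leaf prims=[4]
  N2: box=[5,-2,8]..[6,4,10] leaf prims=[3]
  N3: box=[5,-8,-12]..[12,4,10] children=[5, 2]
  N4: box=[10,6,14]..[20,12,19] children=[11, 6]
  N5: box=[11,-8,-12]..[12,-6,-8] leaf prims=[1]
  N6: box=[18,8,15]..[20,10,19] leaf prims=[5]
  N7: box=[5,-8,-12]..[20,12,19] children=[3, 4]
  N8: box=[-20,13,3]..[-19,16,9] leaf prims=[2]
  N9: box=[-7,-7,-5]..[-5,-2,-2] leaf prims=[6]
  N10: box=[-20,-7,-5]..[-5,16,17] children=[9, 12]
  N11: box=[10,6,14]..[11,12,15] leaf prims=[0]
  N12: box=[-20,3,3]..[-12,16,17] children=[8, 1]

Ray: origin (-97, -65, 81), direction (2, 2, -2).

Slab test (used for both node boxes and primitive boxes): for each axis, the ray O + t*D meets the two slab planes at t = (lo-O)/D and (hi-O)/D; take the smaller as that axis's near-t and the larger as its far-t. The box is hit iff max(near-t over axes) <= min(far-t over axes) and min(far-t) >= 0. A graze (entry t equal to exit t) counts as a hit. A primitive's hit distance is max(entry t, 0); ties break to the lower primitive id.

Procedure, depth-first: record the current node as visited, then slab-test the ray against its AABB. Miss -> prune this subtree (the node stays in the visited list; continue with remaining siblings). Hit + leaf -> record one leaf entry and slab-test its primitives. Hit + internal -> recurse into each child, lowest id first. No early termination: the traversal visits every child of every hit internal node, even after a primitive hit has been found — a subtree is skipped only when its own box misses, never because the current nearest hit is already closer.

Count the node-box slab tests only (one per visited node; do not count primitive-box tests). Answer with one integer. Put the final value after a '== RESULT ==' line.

Traverse from the root:
N0 x:[77/2,117/2] y:[57/2,81/2] z:[31,93/2] -> hit [77/2,81/2], descend [7, 10]
  N7 x:[51,117/2] y:[57/2,77/2] z:[31,93/2] -> miss, prune
  N10 x:[77/2,46] y:[29,81/2] z:[32,43] -> hit [77/2,81/2], descend [9, 12]
    N9 x:[45,46] y:[29,63/2] z:[83/2,43] -> miss, prune
    N12 x:[77/2,85/2] y:[34,81/2] z:[32,39] -> hit [77/2,39], descend [1, 8]
      N1 x:[40,85/2] y:[34,36] z:[32,65/2] -> miss, prune
      N8 x:[77/2,39] y:[39,81/2] z:[36,39] -> hit [39,39] leaf, test {P2@t=39}

Summary -> nodes [0, 7, 10, 9, 12, 1, 8]; box-tests=7; leaf-entries=1; first=P2

== RESULT ==
7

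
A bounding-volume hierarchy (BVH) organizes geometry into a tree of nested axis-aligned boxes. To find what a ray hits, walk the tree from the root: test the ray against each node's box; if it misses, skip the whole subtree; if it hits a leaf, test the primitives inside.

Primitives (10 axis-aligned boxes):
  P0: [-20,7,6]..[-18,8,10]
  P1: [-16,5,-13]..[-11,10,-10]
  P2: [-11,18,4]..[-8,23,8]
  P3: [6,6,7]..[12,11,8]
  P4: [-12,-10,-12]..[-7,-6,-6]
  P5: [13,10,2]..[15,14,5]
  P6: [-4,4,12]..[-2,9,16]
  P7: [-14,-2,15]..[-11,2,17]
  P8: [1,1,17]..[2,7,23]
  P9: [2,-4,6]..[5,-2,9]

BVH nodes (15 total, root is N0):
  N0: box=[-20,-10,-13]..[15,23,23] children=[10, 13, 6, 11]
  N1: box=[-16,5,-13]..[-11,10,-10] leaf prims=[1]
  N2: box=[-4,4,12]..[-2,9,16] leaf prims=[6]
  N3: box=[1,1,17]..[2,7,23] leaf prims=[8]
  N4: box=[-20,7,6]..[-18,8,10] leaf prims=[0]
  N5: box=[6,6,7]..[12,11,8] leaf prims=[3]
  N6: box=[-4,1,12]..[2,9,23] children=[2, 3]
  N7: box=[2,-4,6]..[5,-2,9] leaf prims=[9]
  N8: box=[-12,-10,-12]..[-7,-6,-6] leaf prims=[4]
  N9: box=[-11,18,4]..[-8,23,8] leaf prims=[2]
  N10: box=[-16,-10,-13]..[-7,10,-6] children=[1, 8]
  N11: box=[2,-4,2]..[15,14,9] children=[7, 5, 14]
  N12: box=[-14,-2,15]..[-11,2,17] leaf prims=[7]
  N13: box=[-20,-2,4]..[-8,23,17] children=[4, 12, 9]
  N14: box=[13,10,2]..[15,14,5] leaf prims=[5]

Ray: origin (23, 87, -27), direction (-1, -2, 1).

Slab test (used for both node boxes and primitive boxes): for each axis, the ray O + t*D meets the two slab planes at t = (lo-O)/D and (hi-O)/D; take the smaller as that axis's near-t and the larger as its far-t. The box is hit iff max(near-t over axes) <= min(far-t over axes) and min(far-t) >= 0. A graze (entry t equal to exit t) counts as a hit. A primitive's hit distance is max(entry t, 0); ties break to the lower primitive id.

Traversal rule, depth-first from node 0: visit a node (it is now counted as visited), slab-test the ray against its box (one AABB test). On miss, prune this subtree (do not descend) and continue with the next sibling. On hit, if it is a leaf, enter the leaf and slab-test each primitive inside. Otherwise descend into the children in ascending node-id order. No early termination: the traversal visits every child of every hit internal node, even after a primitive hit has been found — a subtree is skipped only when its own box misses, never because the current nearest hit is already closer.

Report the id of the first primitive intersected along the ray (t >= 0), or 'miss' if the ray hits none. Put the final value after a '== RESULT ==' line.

Trace the traversal:
N0 x:[8,43] y:[32,97/2] z:[14,50] -> hit [32,43], descend [6, 10, 11, 13]
  N6 x:[21,27] y:[39,43] z:[39,50] -> miss, prune
  N10 x:[30,39] y:[77/2,97/2] z:[14,21] -> miss, prune
  N11 x:[8,21] y:[73/2,91/2] z:[29,36] -> miss, prune
  N13 x:[31,43] y:[32,89/2] z:[31,44] -> hit [32,43], descend [4, 9, 12]
    N4 x:[41,43] y:[79/2,40] z:[33,37] -> miss, prune
    N9 x:[31,34] y:[32,69/2] z:[31,35] -> hit [32,34] leaf, test {P2@t=32}
    N12 x:[34,37] y:[85/2,89/2] z:[42,44] -> miss, prune

order=[0, 6, 10, 11, 13, 4, 9, 12]  |boxes|=8  |leaves|=1  hit=P2

== RESULT ==
2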